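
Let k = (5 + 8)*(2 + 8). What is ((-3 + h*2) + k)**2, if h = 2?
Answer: 17161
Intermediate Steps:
k = 130 (k = 13*10 = 130)
((-3 + h*2) + k)**2 = ((-3 + 2*2) + 130)**2 = ((-3 + 4) + 130)**2 = (1 + 130)**2 = 131**2 = 17161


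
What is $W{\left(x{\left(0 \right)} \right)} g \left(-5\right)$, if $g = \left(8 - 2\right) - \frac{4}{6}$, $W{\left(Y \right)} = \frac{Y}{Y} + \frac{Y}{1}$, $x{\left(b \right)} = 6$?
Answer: $- \frac{560}{3} \approx -186.67$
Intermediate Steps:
$W{\left(Y \right)} = 1 + Y$ ($W{\left(Y \right)} = 1 + Y 1 = 1 + Y$)
$g = \frac{16}{3}$ ($g = 6 - \frac{2}{3} = \frac{16}{3} \approx 5.3333$)
$W{\left(x{\left(0 \right)} \right)} g \left(-5\right) = \left(1 + 6\right) \frac{16}{3} \left(-5\right) = 7 \cdot \frac{16}{3} \left(-5\right) = \frac{112}{3} \left(-5\right) = - \frac{560}{3}$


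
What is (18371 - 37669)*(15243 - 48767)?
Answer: 646946152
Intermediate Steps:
(18371 - 37669)*(15243 - 48767) = -19298*(-33524) = 646946152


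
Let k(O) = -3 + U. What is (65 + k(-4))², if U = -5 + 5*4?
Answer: 5929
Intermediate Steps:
U = 15 (U = -5 + 20 = 15)
k(O) = 12 (k(O) = -3 + 15 = 12)
(65 + k(-4))² = (65 + 12)² = 77² = 5929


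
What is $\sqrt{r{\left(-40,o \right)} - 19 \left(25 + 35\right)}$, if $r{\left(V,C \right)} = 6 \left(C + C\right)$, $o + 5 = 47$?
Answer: $2 i \sqrt{159} \approx 25.219 i$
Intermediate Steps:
$o = 42$ ($o = -5 + 47 = 42$)
$r{\left(V,C \right)} = 12 C$ ($r{\left(V,C \right)} = 6 \cdot 2 C = 12 C$)
$\sqrt{r{\left(-40,o \right)} - 19 \left(25 + 35\right)} = \sqrt{12 \cdot 42 - 19 \left(25 + 35\right)} = \sqrt{504 - 1140} = \sqrt{-636} = 2 i \sqrt{159}$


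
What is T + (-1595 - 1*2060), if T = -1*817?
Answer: -4472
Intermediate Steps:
T = -817
T + (-1595 - 1*2060) = -817 + (-1595 - 1*2060) = -817 + (-1595 - 2060) = -817 - 3655 = -4472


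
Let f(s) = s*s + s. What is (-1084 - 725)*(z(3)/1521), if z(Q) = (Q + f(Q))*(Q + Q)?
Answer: -18090/169 ≈ -107.04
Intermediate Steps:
f(s) = s + s**2 (f(s) = s**2 + s = s + s**2)
z(Q) = 2*Q*(Q + Q*(1 + Q)) (z(Q) = (Q + Q*(1 + Q))*(Q + Q) = (Q + Q*(1 + Q))*(2*Q) = 2*Q*(Q + Q*(1 + Q)))
(-1084 - 725)*(z(3)/1521) = (-1084 - 725)*((2*3**2*(2 + 3))/1521) = -1809*2*9*5/1521 = -162810/1521 = -1809*10/169 = -18090/169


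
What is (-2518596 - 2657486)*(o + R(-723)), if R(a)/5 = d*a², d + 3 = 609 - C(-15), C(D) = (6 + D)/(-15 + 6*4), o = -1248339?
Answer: -8205302084178432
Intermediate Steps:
C(D) = ⅔ + D/9 (C(D) = (6 + D)/(-15 + 24) = (6 + D)/9 = (6 + D)*(⅑) = ⅔ + D/9)
d = 607 (d = -3 + (609 - (⅔ + (⅑)*(-15))) = -3 + (609 - (⅔ - 5/3)) = -3 + (609 - 1*(-1)) = -3 + (609 + 1) = -3 + 610 = 607)
R(a) = 3035*a² (R(a) = 5*(607*a²) = 3035*a²)
(-2518596 - 2657486)*(o + R(-723)) = (-2518596 - 2657486)*(-1248339 + 3035*(-723)²) = -5176082*(-1248339 + 3035*522729) = -5176082*(-1248339 + 1586482515) = -5176082*1585234176 = -8205302084178432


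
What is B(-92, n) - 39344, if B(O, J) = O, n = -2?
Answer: -39436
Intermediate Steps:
B(-92, n) - 39344 = -92 - 39344 = -39436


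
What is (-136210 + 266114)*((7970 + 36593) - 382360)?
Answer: -43881181488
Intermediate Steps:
(-136210 + 266114)*((7970 + 36593) - 382360) = 129904*(44563 - 382360) = 129904*(-337797) = -43881181488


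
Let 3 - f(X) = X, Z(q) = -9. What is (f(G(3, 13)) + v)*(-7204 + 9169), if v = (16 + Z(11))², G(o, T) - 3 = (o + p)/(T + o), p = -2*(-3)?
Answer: 1522875/16 ≈ 95180.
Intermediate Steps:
p = 6
G(o, T) = 3 + (6 + o)/(T + o) (G(o, T) = 3 + (o + 6)/(T + o) = 3 + (6 + o)/(T + o))
f(X) = 3 - X
v = 49 (v = (16 - 9)² = 7² = 49)
(f(G(3, 13)) + v)*(-7204 + 9169) = ((3 - (6 + 3*13 + 4*3)/(13 + 3)) + 49)*(-7204 + 9169) = ((3 - (6 + 39 + 12)/16) + 49)*1965 = ((3 - 57/16) + 49)*1965 = (-9/16 + 49)*1965 = (775/16)*1965 = 1522875/16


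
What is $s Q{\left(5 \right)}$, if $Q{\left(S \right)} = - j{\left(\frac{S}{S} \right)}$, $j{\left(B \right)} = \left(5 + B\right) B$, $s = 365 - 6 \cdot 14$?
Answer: $-1686$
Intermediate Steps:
$s = 281$ ($s = 365 - 84 = 281$)
$j{\left(B \right)} = B \left(5 + B\right)$
$Q{\left(S \right)} = -6$ ($Q{\left(S \right)} = - \frac{S}{S} \left(5 + \frac{S}{S}\right) = - 1 \left(5 + 1\right) = - 1 \cdot 6 = \left(-1\right) 6 = -6$)
$s Q{\left(5 \right)} = 281 \left(-6\right) = -1686$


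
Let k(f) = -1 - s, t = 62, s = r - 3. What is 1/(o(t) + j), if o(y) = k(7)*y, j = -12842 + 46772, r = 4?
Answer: 1/33806 ≈ 2.9581e-5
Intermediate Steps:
s = 1 (s = 4 - 3 = 1)
j = 33930
k(f) = -2 (k(f) = -1 - 1*1 = -1 - 1 = -2)
o(y) = -2*y
1/(o(t) + j) = 1/(-2*62 + 33930) = 1/(-124 + 33930) = 1/33806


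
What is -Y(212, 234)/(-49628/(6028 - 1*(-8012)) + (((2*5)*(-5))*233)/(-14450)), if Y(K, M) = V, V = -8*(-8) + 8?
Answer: 73036080/2767793 ≈ 26.388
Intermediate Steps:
V = 72 (V = 64 + 8 = 72)
Y(K, M) = 72
-Y(212, 234)/(-49628/(6028 - 1*(-8012)) + (((2*5)*(-5))*233)/(-14450)) = -72/(-49628/(6028 - 1*(-8012)) + (((2*5)*(-5))*233)/(-14450)) = -72/(-49628/(6028 + 8012) + ((10*(-5))*233)*(-1/14450)) = -72/(-49628/14040 - 50*233*(-1/14450)) = -72/(-49628*1/14040 - 11650*(-1/14450)) = -72/(-12407/3510 + 233/289) = -72/(-2767793/1014390) = -72*(-1014390)/2767793 = -1*(-73036080/2767793) = 73036080/2767793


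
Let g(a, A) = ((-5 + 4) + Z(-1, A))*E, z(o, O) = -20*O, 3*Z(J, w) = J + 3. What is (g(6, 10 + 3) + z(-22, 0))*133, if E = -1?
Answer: 133/3 ≈ 44.333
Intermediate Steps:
Z(J, w) = 1 + J/3 (Z(J, w) = (J + 3)/3 = (3 + J)/3 = 1 + J/3)
g(a, A) = ⅓ (g(a, A) = ((-5 + 4) + (1 + (⅓)*(-1)))*(-1) = (-1 + (1 - ⅓))*(-1) = (-1 + ⅔)*(-1) = -⅓*(-1) = ⅓)
(g(6, 10 + 3) + z(-22, 0))*133 = (⅓ - 20*0)*133 = (⅓ + 0)*133 = (⅓)*133 = 133/3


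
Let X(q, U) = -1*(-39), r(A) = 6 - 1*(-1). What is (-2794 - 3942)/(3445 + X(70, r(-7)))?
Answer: -1684/871 ≈ -1.9334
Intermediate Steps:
r(A) = 7 (r(A) = 6 + 1 = 7)
X(q, U) = 39
(-2794 - 3942)/(3445 + X(70, r(-7))) = (-2794 - 3942)/(3445 + 39) = -6736/3484 = -6736*1/3484 = -1684/871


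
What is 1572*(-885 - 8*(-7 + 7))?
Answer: -1391220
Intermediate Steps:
1572*(-885 - 8*(-7 + 7)) = 1572*(-885 - 8*0) = 1572*(-885 + 0) = 1572*(-885) = -1391220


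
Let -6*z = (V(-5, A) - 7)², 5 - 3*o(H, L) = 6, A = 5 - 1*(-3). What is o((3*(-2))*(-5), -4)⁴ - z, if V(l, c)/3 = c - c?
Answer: 1325/162 ≈ 8.1790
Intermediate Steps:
A = 8 (A = 5 + 3 = 8)
o(H, L) = -⅓ (o(H, L) = 5/3 - ⅓*6 = 5/3 - 2 = -⅓)
V(l, c) = 0 (V(l, c) = 3*(c - c) = 3*0 = 0)
z = -49/6 (z = -(0 - 7)²/6 = -⅙*(-7)² = -⅙*49 = -49/6 ≈ -8.1667)
o((3*(-2))*(-5), -4)⁴ - z = (-⅓)⁴ - 1*(-49/6) = 1/81 + 49/6 = 1325/162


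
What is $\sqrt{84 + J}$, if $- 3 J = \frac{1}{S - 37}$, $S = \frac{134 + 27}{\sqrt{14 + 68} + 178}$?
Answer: $\frac{\sqrt{4166186 + 588 \sqrt{82}}}{\sqrt{49592 + 7 \sqrt{82}}} \approx 9.1656$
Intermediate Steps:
$S = \frac{161}{178 + \sqrt{82}}$ ($S = \frac{161}{\sqrt{82} + 178} = \frac{161}{178 + \sqrt{82}} \approx 0.86071$)
$J = - \frac{1}{3 \left(- \frac{24796}{687} - \frac{7 \sqrt{82}}{1374}\right)}$ ($J = - \frac{1}{3 \left(\left(\frac{623}{687} - \frac{7 \sqrt{82}}{1374}\right) - 37\right)} = - \frac{1}{3 \left(- \frac{24796}{687} - \frac{7 \sqrt{82}}{1374}\right)} \approx 0.0092236$)
$\sqrt{84 + J} = \sqrt{84 + \left(\frac{49592}{5369787} - \frac{7 \sqrt{82}}{5369787}\right)} = \sqrt{\frac{451111700}{5369787} - \frac{7 \sqrt{82}}{5369787}}$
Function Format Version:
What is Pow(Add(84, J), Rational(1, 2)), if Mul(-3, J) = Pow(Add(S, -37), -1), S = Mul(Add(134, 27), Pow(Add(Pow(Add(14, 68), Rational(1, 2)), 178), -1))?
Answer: Mul(Pow(Add(49592, Mul(7, Pow(82, Rational(1, 2)))), Rational(-1, 2)), Pow(Add(4166186, Mul(588, Pow(82, Rational(1, 2)))), Rational(1, 2))) ≈ 9.1656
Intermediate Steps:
S = Mul(161, Pow(Add(178, Pow(82, Rational(1, 2))), -1)) (S = Mul(161, Pow(Add(Pow(82, Rational(1, 2)), 178), -1)) = Mul(161, Pow(Add(178, Pow(82, Rational(1, 2))), -1)) ≈ 0.86071)
J = Mul(Rational(-1, 3), Pow(Add(Rational(-24796, 687), Mul(Rational(-7, 1374), Pow(82, Rational(1, 2)))), -1)) (J = Mul(Rational(-1, 3), Pow(Add(Add(Rational(623, 687), Mul(Rational(-7, 1374), Pow(82, Rational(1, 2)))), -37), -1)) = Mul(Rational(-1, 3), Pow(Add(Rational(-24796, 687), Mul(Rational(-7, 1374), Pow(82, Rational(1, 2)))), -1)) ≈ 0.0092236)
Pow(Add(84, J), Rational(1, 2)) = Pow(Add(84, Add(Rational(49592, 5369787), Mul(Rational(-7, 5369787), Pow(82, Rational(1, 2))))), Rational(1, 2)) = Pow(Add(Rational(451111700, 5369787), Mul(Rational(-7, 5369787), Pow(82, Rational(1, 2)))), Rational(1, 2))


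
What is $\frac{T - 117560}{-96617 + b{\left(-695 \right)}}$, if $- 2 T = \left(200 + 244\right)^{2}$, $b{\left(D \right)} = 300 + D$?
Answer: $\frac{176}{79} \approx 2.2278$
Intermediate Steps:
$T = -98568$ ($T = - \frac{\left(200 + 244\right)^{2}}{2} = - \frac{444^{2}}{2} = \left(- \frac{1}{2}\right) 197136 = -98568$)
$\frac{T - 117560}{-96617 + b{\left(-695 \right)}} = \frac{-98568 - 117560}{-96617 + \left(300 - 695\right)} = - \frac{216128}{-96617 - 395} = - \frac{216128}{-97012} = \left(-216128\right) \left(- \frac{1}{97012}\right) = \frac{176}{79}$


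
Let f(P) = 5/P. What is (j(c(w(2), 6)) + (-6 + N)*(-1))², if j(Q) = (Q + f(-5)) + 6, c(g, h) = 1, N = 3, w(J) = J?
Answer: 81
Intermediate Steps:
j(Q) = 5 + Q (j(Q) = (Q + 5/(-5)) + 6 = (Q + 5*(-⅕)) + 6 = (Q - 1) + 6 = (-1 + Q) + 6 = 5 + Q)
(j(c(w(2), 6)) + (-6 + N)*(-1))² = ((5 + 1) + (-6 + 3)*(-1))² = (6 - 3*(-1))² = (6 + 3)² = 9² = 81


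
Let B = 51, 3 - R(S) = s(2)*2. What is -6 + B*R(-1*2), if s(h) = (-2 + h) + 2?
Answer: -57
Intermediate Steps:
s(h) = h
R(S) = -1 (R(S) = 3 - 2*2 = 3 - 1*4 = 3 - 4 = -1)
-6 + B*R(-1*2) = -6 + 51*(-1) = -6 - 51 = -57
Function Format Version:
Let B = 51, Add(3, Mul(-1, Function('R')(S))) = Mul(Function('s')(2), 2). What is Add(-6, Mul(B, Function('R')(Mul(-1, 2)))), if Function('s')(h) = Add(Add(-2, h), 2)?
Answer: -57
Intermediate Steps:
Function('s')(h) = h
Function('R')(S) = -1 (Function('R')(S) = Add(3, Mul(-1, Mul(2, 2))) = Add(3, Mul(-1, 4)) = Add(3, -4) = -1)
Add(-6, Mul(B, Function('R')(Mul(-1, 2)))) = Add(-6, Mul(51, -1)) = Add(-6, -51) = -57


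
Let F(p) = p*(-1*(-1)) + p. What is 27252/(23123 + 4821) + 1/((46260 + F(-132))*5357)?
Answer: 839363552011/860677197996 ≈ 0.97524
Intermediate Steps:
F(p) = 2*p (F(p) = p*1 + p = p + p = 2*p)
27252/(23123 + 4821) + 1/((46260 + F(-132))*5357) = 27252/(23123 + 4821) + 1/((46260 + 2*(-132))*5357) = 27252/27944 + (1/5357)/(46260 - 264) = 27252*(1/27944) + (1/5357)/45996 = 6813/6986 + (1/45996)*(1/5357) = 6813/6986 + 1/246400572 = 839363552011/860677197996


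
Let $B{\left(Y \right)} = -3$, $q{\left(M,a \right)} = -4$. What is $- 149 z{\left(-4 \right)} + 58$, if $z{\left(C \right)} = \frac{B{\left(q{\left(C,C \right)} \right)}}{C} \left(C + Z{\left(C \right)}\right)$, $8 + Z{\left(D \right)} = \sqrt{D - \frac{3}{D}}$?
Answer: $1399 - \frac{447 i \sqrt{13}}{8} \approx 1399.0 - 201.46 i$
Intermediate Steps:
$Z{\left(D \right)} = -8 + \sqrt{D - \frac{3}{D}}$
$z{\left(C \right)} = - \frac{3 \left(-8 + C + \sqrt{C - \frac{3}{C}}\right)}{C}$ ($z{\left(C \right)} = - \frac{3}{C} \left(C + \left(-8 + \sqrt{C - \frac{3}{C}}\right)\right) = - \frac{3}{C} \left(-8 + C + \sqrt{C - \frac{3}{C}}\right) = - \frac{3 \left(-8 + C + \sqrt{C - \frac{3}{C}}\right)}{C}$)
$- 149 z{\left(-4 \right)} + 58 = - 149 \frac{3 \left(8 - -4 - \sqrt{-4 - \frac{3}{-4}}\right)}{-4} + 58 = - 149 \cdot 3 \left(- \frac{1}{4}\right) \left(8 + 4 - \sqrt{-4 - - \frac{3}{4}}\right) + 58 = - 149 \cdot 3 \left(- \frac{1}{4}\right) \left(8 + 4 - \sqrt{-4 + \frac{3}{4}}\right) + 58 = - 149 \cdot 3 \left(- \frac{1}{4}\right) \left(8 + 4 - \sqrt{- \frac{13}{4}}\right) + 58 = - 149 \cdot 3 \left(- \frac{1}{4}\right) \left(8 + 4 - \frac{i \sqrt{13}}{2}\right) + 58 = - 149 \cdot 3 \left(- \frac{1}{4}\right) \left(12 - \frac{i \sqrt{13}}{2}\right) + 58 = - 149 \left(-9 + \frac{3 i \sqrt{13}}{8}\right) + 58 = \left(1341 - \frac{447 i \sqrt{13}}{8}\right) + 58 = 1399 - \frac{447 i \sqrt{13}}{8}$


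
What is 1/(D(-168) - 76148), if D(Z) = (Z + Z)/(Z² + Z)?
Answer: -167/12716718 ≈ -1.3132e-5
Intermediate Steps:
D(Z) = 2*Z/(Z + Z²) (D(Z) = (2*Z)/(Z + Z²) = 2*Z/(Z + Z²))
1/(D(-168) - 76148) = 1/(2/(1 - 168) - 76148) = 1/(2/(-167) - 76148) = 1/(2*(-1/167) - 76148) = 1/(-2/167 - 76148) = 1/(-12716718/167) = -167/12716718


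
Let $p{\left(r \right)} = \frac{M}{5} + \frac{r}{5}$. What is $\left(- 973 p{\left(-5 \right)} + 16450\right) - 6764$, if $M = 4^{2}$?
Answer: $\frac{37727}{5} \approx 7545.4$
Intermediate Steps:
$M = 16$
$p{\left(r \right)} = \frac{16}{5} + \frac{r}{5}$
$\left(- 973 p{\left(-5 \right)} + 16450\right) - 6764 = \left(- 973 \left(\frac{16}{5} + \frac{1}{5} \left(-5\right)\right) + 16450\right) - 6764 = \left(- 973 \left(\frac{16}{5} - 1\right) + 16450\right) - 6764 = \left(\left(-973\right) \frac{11}{5} + 16450\right) - 6764 = \left(- \frac{10703}{5} + 16450\right) - 6764 = \frac{71547}{5} - 6764 = \frac{37727}{5}$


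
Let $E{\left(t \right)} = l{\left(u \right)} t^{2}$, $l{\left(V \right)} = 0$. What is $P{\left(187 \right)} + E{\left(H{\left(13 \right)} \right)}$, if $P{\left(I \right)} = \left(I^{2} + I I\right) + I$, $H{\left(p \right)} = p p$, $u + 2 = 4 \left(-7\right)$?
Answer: $70125$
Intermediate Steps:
$u = -30$ ($u = -2 + 4 \left(-7\right) = -2 - 28 = -30$)
$H{\left(p \right)} = p^{2}$
$E{\left(t \right)} = 0$ ($E{\left(t \right)} = 0 t^{2} = 0$)
$P{\left(I \right)} = I + 2 I^{2}$ ($P{\left(I \right)} = \left(I^{2} + I^{2}\right) + I = 2 I^{2} + I = I + 2 I^{2}$)
$P{\left(187 \right)} + E{\left(H{\left(13 \right)} \right)} = 187 \left(1 + 2 \cdot 187\right) + 0 = 187 \left(1 + 374\right) + 0 = 187 \cdot 375 + 0 = 70125 + 0 = 70125$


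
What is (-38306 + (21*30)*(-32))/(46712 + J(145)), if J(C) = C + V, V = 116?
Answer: -58466/46973 ≈ -1.2447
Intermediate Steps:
J(C) = 116 + C (J(C) = C + 116 = 116 + C)
(-38306 + (21*30)*(-32))/(46712 + J(145)) = (-38306 + (21*30)*(-32))/(46712 + (116 + 145)) = (-38306 + 630*(-32))/(46712 + 261) = (-38306 - 20160)/46973 = -58466*1/46973 = -58466/46973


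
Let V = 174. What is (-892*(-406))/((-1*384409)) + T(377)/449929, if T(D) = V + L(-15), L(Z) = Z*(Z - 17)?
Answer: -162691283722/172956756961 ≈ -0.94065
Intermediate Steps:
L(Z) = Z*(-17 + Z)
T(D) = 654 (T(D) = 174 - 15*(-17 - 15) = 174 - 15*(-32) = 174 + 480 = 654)
(-892*(-406))/((-1*384409)) + T(377)/449929 = (-892*(-406))/((-1*384409)) + 654/449929 = 362152/(-384409) + 654*(1/449929) = 362152*(-1/384409) + 654/449929 = -362152/384409 + 654/449929 = -162691283722/172956756961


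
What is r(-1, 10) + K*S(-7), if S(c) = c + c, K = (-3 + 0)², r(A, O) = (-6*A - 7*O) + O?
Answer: -180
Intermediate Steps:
r(A, O) = -6*A - 6*O (r(A, O) = (-7*O - 6*A) + O = -6*A - 6*O)
K = 9 (K = (-3)² = 9)
S(c) = 2*c
r(-1, 10) + K*S(-7) = (-6*(-1) - 6*10) + 9*(2*(-7)) = (6 - 60) + 9*(-14) = -54 - 126 = -180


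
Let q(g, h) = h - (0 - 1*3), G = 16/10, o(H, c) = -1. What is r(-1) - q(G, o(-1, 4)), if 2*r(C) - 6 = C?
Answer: 1/2 ≈ 0.50000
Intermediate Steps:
r(C) = 3 + C/2
G = 8/5 (G = 16*(1/10) = 8/5 ≈ 1.6000)
q(g, h) = 3 + h (q(g, h) = h - (0 - 3) = h - 1*(-3) = h + 3 = 3 + h)
r(-1) - q(G, o(-1, 4)) = (3 + (1/2)*(-1)) - (3 - 1) = (3 - 1/2) - 1*2 = 5/2 - 2 = 1/2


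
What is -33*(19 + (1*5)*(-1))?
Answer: -462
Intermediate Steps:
-33*(19 + (1*5)*(-1)) = -33*(19 + 5*(-1)) = -33*(19 - 5) = -33*14 = -462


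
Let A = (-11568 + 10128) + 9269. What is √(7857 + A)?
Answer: √15686 ≈ 125.24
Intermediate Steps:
A = 7829 (A = -1440 + 9269 = 7829)
√(7857 + A) = √(7857 + 7829) = √15686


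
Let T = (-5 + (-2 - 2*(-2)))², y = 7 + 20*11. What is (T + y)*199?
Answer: 46964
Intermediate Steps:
y = 227 (y = 7 + 220 = 227)
T = 9 (T = (-5 + (-2 + 4))² = (-5 + 2)² = (-3)² = 9)
(T + y)*199 = (9 + 227)*199 = 236*199 = 46964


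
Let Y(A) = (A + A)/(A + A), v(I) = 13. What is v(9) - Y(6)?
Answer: 12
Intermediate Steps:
Y(A) = 1 (Y(A) = (2*A)/((2*A)) = (2*A)*(1/(2*A)) = 1)
v(9) - Y(6) = 13 - 1*1 = 13 - 1 = 12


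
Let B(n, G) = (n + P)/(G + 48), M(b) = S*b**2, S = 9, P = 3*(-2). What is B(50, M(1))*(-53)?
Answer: -2332/57 ≈ -40.912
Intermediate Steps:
P = -6
M(b) = 9*b**2
B(n, G) = (-6 + n)/(48 + G) (B(n, G) = (n - 6)/(G + 48) = (-6 + n)/(48 + G))
B(50, M(1))*(-53) = ((-6 + 50)/(48 + 9*1**2))*(-53) = (44/(48 + 9*1))*(-53) = (44/(48 + 9))*(-53) = (44/57)*(-53) = -2332/57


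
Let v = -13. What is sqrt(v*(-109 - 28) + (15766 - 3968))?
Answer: sqrt(13579) ≈ 116.53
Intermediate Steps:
sqrt(v*(-109 - 28) + (15766 - 3968)) = sqrt(-13*(-109 - 28) + (15766 - 3968)) = sqrt(-13*(-137) + 11798) = sqrt(1781 + 11798) = sqrt(13579)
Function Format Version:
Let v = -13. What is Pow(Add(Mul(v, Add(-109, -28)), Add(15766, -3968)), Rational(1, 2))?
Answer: Pow(13579, Rational(1, 2)) ≈ 116.53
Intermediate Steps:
Pow(Add(Mul(v, Add(-109, -28)), Add(15766, -3968)), Rational(1, 2)) = Pow(Add(Mul(-13, Add(-109, -28)), Add(15766, -3968)), Rational(1, 2)) = Pow(Add(Mul(-13, -137), 11798), Rational(1, 2)) = Pow(Add(1781, 11798), Rational(1, 2)) = Pow(13579, Rational(1, 2))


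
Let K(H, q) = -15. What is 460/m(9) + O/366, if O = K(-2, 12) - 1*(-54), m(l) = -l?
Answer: -56003/1098 ≈ -51.005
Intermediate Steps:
O = 39 (O = -15 - 1*(-54) = -15 + 54 = 39)
460/m(9) + O/366 = 460/((-1*9)) + 39/366 = 460/(-9) + 39*(1/366) = 460*(-1/9) + 13/122 = -460/9 + 13/122 = -56003/1098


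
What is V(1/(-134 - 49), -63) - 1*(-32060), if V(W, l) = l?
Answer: 31997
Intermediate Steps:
V(1/(-134 - 49), -63) - 1*(-32060) = -63 - 1*(-32060) = -63 + 32060 = 31997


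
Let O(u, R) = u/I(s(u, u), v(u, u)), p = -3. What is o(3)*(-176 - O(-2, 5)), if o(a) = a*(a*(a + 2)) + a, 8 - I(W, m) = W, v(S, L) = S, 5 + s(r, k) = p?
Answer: -8442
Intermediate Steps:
s(r, k) = -8 (s(r, k) = -5 - 3 = -8)
I(W, m) = 8 - W
o(a) = a + a²*(2 + a) (o(a) = a*(a*(2 + a)) + a = a²*(2 + a) + a = a + a²*(2 + a))
O(u, R) = u/16 (O(u, R) = u/(8 - 1*(-8)) = u/(8 + 8) = u/16)
o(3)*(-176 - O(-2, 5)) = (3*(1 + 3² + 2*3))*(-176 - (-2)/16) = (3*(1 + 9 + 6))*(-176 - 1*(-⅛)) = (3*16)*(-176 + ⅛) = 48*(-1407/8) = -8442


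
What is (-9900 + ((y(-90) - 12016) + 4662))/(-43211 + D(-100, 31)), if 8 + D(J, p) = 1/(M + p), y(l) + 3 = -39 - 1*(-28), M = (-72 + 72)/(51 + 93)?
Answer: 44609/111649 ≈ 0.39955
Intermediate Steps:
M = 0 (M = 0/144 = 0*(1/144) = 0)
y(l) = -14 (y(l) = -3 + (-39 - 1*(-28)) = -3 + (-39 + 28) = -3 - 11 = -14)
D(J, p) = -8 + 1/p (D(J, p) = -8 + 1/(0 + p) = -8 + 1/p)
(-9900 + ((y(-90) - 12016) + 4662))/(-43211 + D(-100, 31)) = (-9900 + ((-14 - 12016) + 4662))/(-43211 + (-8 + 1/31)) = (-9900 + (-12030 + 4662))/(-43211 + (-8 + 1/31)) = (-9900 - 7368)/(-43211 - 247/31) = -17268/(-1339788/31) = -17268*(-31/1339788) = 44609/111649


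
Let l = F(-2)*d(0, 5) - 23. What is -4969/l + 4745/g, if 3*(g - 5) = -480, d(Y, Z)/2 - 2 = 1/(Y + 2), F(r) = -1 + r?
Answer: 117977/1178 ≈ 100.15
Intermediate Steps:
d(Y, Z) = 4 + 2/(2 + Y) (d(Y, Z) = 4 + 2/(Y + 2) = 4 + 2/(2 + Y))
g = -155 (g = 5 + (⅓)*(-480) = 5 - 160 = -155)
l = -38 (l = (-1 - 2)*(2*(5 + 2*0)/(2 + 0)) - 23 = -6*(5 + 0)/2 - 23 = -6*5/2 - 23 = -3*5 - 23 = -15 - 23 = -38)
-4969/l + 4745/g = -4969/(-38) + 4745/(-155) = -4969*(-1/38) + 4745*(-1/155) = 4969/38 - 949/31 = 117977/1178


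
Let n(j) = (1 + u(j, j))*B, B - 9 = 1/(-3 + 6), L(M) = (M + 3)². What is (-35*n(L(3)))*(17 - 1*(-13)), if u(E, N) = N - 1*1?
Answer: -352800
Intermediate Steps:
L(M) = (3 + M)²
u(E, N) = -1 + N (u(E, N) = N - 1 = -1 + N)
B = 28/3 (B = 9 + 1/(-3 + 6) = 9 + 1/3 = 9 + ⅓ = 28/3 ≈ 9.3333)
n(j) = 28*j/3 (n(j) = (1 + (-1 + j))*(28/3) = j*(28/3) = 28*j/3)
(-35*n(L(3)))*(17 - 1*(-13)) = (-980*(3 + 3)²/3)*(17 - 1*(-13)) = (-980*6²/3)*(17 + 13) = -980*36/3*30 = -35*336*30 = -11760*30 = -352800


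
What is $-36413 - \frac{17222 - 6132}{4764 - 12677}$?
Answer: $- \frac{288124979}{7913} \approx -36412.0$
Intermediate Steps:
$-36413 - \frac{17222 - 6132}{4764 - 12677} = -36413 - \frac{11090}{4764 - 12677} = -36413 - \frac{11090}{-7913} = -36413 - 11090 \left(- \frac{1}{7913}\right) = -36413 - - \frac{11090}{7913} = -36413 + \frac{11090}{7913} = - \frac{288124979}{7913}$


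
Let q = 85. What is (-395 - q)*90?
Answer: -43200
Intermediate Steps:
(-395 - q)*90 = (-395 - 1*85)*90 = (-395 - 85)*90 = -480*90 = -43200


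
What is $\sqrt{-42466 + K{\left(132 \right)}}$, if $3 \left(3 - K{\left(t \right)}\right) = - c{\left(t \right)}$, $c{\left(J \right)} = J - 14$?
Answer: $\frac{i \sqrt{381813}}{3} \approx 205.97 i$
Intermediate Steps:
$c{\left(J \right)} = -14 + J$
$K{\left(t \right)} = - \frac{5}{3} + \frac{t}{3}$ ($K{\left(t \right)} = 3 - \frac{\left(-1\right) \left(-14 + t\right)}{3} = 3 - \frac{14 - t}{3} = 3 + \left(- \frac{14}{3} + \frac{t}{3}\right) = - \frac{5}{3} + \frac{t}{3}$)
$\sqrt{-42466 + K{\left(132 \right)}} = \sqrt{-42466 + \left(- \frac{5}{3} + \frac{1}{3} \cdot 132\right)} = \sqrt{-42466 + \left(- \frac{5}{3} + 44\right)} = \sqrt{-42466 + \frac{127}{3}} = \sqrt{- \frac{127271}{3}} = \frac{i \sqrt{381813}}{3}$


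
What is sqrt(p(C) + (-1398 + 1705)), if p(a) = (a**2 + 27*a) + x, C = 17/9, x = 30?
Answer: sqrt(31717)/9 ≈ 19.788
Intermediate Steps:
C = 17/9 (C = 17*(1/9) = 17/9 ≈ 1.8889)
p(a) = 30 + a**2 + 27*a (p(a) = (a**2 + 27*a) + 30 = 30 + a**2 + 27*a)
sqrt(p(C) + (-1398 + 1705)) = sqrt((30 + (17/9)**2 + 27*(17/9)) + (-1398 + 1705)) = sqrt((30 + 289/81 + 51) + 307) = sqrt(6850/81 + 307) = sqrt(31717/81) = sqrt(31717)/9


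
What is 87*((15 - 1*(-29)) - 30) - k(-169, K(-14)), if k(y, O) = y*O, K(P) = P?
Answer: -1148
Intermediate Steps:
k(y, O) = O*y
87*((15 - 1*(-29)) - 30) - k(-169, K(-14)) = 87*((15 - 1*(-29)) - 30) - (-14)*(-169) = 87*((15 + 29) - 30) - 1*2366 = 87*(44 - 30) - 2366 = 87*14 - 2366 = 1218 - 2366 = -1148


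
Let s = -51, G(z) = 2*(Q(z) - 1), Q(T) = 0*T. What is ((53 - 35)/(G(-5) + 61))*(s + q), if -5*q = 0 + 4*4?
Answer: -4878/295 ≈ -16.536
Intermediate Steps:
Q(T) = 0
q = -16/5 (q = -(0 + 4*4)/5 = -(0 + 16)/5 = -⅕*16 = -16/5 ≈ -3.2000)
G(z) = -2 (G(z) = 2*(0 - 1) = 2*(-1) = -2)
((53 - 35)/(G(-5) + 61))*(s + q) = ((53 - 35)/(-2 + 61))*(-51 - 16/5) = (18/59)*(-271/5) = -4878/295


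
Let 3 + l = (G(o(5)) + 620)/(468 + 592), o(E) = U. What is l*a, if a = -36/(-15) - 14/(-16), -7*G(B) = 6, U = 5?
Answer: -1174153/148400 ≈ -7.9121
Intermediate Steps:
o(E) = 5
G(B) = -6/7 (G(B) = -1/7*6 = -6/7)
l = -8963/3710 (l = -3 + (-6/7 + 620)/(468 + 592) = -3 + (4334/7)/1060 = -3 + (4334/7)*(1/1060) = -3 + 2167/3710 = -8963/3710 ≈ -2.4159)
a = 131/40 (a = -36*(-1/15) - 14*(-1/16) = 12/5 + 7/8 = 131/40 ≈ 3.2750)
l*a = -8963/3710*131/40 = -1174153/148400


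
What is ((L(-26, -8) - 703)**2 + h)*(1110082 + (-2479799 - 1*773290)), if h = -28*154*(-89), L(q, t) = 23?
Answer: -1813343947176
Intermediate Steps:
h = 383768 (h = -4312*(-89) = 383768)
((L(-26, -8) - 703)**2 + h)*(1110082 + (-2479799 - 1*773290)) = ((23 - 703)**2 + 383768)*(1110082 + (-2479799 - 1*773290)) = ((-680)**2 + 383768)*(1110082 + (-2479799 - 773290)) = (462400 + 383768)*(1110082 - 3253089) = 846168*(-2143007) = -1813343947176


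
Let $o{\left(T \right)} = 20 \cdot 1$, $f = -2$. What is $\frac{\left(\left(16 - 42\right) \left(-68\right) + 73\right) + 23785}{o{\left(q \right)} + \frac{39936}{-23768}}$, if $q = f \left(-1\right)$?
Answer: $\frac{38067423}{27214} \approx 1398.8$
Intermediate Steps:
$q = 2$ ($q = \left(-2\right) \left(-1\right) = 2$)
$o{\left(T \right)} = 20$
$\frac{\left(\left(16 - 42\right) \left(-68\right) + 73\right) + 23785}{o{\left(q \right)} + \frac{39936}{-23768}} = \frac{\left(\left(16 - 42\right) \left(-68\right) + 73\right) + 23785}{20 + \frac{39936}{-23768}} = \frac{\left(\left(16 - 42\right) \left(-68\right) + 73\right) + 23785}{20 + 39936 \left(- \frac{1}{23768}\right)} = \frac{\left(\left(-26\right) \left(-68\right) + 73\right) + 23785}{20 - \frac{4992}{2971}} = \frac{\left(1768 + 73\right) + 23785}{\frac{54428}{2971}} = \left(1841 + 23785\right) \frac{2971}{54428} = 25626 \cdot \frac{2971}{54428} = \frac{38067423}{27214}$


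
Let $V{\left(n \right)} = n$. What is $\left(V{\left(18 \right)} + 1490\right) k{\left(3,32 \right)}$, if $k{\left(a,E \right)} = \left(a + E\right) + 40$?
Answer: $113100$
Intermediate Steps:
$k{\left(a,E \right)} = 40 + E + a$ ($k{\left(a,E \right)} = \left(E + a\right) + 40 = 40 + E + a$)
$\left(V{\left(18 \right)} + 1490\right) k{\left(3,32 \right)} = \left(18 + 1490\right) \left(40 + 32 + 3\right) = 1508 \cdot 75 = 113100$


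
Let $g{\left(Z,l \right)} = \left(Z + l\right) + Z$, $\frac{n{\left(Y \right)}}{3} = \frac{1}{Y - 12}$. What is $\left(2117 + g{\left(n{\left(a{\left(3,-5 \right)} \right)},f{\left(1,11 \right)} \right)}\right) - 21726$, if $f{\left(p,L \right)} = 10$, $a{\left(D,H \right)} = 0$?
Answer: $- \frac{39199}{2} \approx -19600.0$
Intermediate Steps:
$n{\left(Y \right)} = \frac{3}{-12 + Y}$ ($n{\left(Y \right)} = \frac{3}{Y - 12} = \frac{3}{-12 + Y}$)
$g{\left(Z,l \right)} = l + 2 Z$
$\left(2117 + g{\left(n{\left(a{\left(3,-5 \right)} \right)},f{\left(1,11 \right)} \right)}\right) - 21726 = \left(2117 + \left(10 + 2 \frac{3}{-12 + 0}\right)\right) - 21726 = \left(2117 + \left(10 + 2 \frac{3}{-12}\right)\right) - 21726 = \left(2117 + \left(10 + 2 \cdot 3 \left(- \frac{1}{12}\right)\right)\right) - 21726 = \left(2117 + \left(10 + 2 \left(- \frac{1}{4}\right)\right)\right) - 21726 = \left(2117 + \left(10 - \frac{1}{2}\right)\right) - 21726 = \left(2117 + \frac{19}{2}\right) - 21726 = \frac{4253}{2} - 21726 = - \frac{39199}{2}$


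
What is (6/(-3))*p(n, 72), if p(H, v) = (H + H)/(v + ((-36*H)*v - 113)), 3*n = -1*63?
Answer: 84/54391 ≈ 0.0015444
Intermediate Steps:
n = -21 (n = (-1*63)/3 = (⅓)*(-63) = -21)
p(H, v) = 2*H/(-113 + v - 36*H*v) (p(H, v) = (2*H)/(v + (-36*H*v - 113)) = (2*H)/(v + (-113 - 36*H*v)) = (2*H)/(-113 + v - 36*H*v) = 2*H/(-113 + v - 36*H*v))
(6/(-3))*p(n, 72) = (6/(-3))*(-2*(-21)/(113 - 1*72 + 36*(-21)*72)) = (6*(-⅓))*(-2*(-21)/(113 - 72 - 54432)) = -(-4)*(-21)/(-54391) = -(-4)*(-21)*(-1)/54391 = -2*(-42/54391) = 84/54391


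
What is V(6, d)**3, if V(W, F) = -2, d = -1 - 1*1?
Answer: -8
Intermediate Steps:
d = -2 (d = -1 - 1 = -2)
V(6, d)**3 = (-2)**3 = -8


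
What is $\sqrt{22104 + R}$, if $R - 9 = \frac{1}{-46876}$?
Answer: $\frac{\sqrt{12147551958653}}{23438} \approx 148.7$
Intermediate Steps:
$R = \frac{421883}{46876}$ ($R = 9 + \frac{1}{-46876} = 9 - \frac{1}{46876} = \frac{421883}{46876} \approx 9.0$)
$\sqrt{22104 + R} = \sqrt{22104 + \frac{421883}{46876}} = \sqrt{\frac{1036568987}{46876}} = \frac{\sqrt{12147551958653}}{23438}$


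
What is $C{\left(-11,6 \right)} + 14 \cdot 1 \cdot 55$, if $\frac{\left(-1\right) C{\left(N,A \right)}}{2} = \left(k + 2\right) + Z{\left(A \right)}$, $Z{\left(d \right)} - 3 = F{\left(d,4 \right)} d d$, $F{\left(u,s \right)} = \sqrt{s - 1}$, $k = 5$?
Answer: $750 - 72 \sqrt{3} \approx 625.29$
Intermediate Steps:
$F{\left(u,s \right)} = \sqrt{-1 + s}$
$Z{\left(d \right)} = 3 + \sqrt{3} d^{2}$ ($Z{\left(d \right)} = 3 + \sqrt{-1 + 4} d d = 3 + \sqrt{3} d d = 3 + d \sqrt{3} d = 3 + \sqrt{3} d^{2}$)
$C{\left(N,A \right)} = -20 - 2 \sqrt{3} A^{2}$ ($C{\left(N,A \right)} = - 2 \left(\left(5 + 2\right) + \left(3 + \sqrt{3} A^{2}\right)\right) = - 2 \left(7 + \left(3 + \sqrt{3} A^{2}\right)\right) = - 2 \left(10 + \sqrt{3} A^{2}\right) = -20 - 2 \sqrt{3} A^{2}$)
$C{\left(-11,6 \right)} + 14 \cdot 1 \cdot 55 = \left(-20 - 2 \sqrt{3} \cdot 6^{2}\right) + 14 \cdot 1 \cdot 55 = \left(-20 - 2 \sqrt{3} \cdot 36\right) + 14 \cdot 55 = \left(-20 - 72 \sqrt{3}\right) + 770 = 750 - 72 \sqrt{3}$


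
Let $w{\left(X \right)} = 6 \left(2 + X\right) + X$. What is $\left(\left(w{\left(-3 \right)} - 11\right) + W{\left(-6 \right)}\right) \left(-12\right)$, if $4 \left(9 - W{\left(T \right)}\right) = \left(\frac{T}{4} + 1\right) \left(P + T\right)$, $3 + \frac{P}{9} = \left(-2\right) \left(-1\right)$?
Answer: $\frac{309}{2} \approx 154.5$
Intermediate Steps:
$w{\left(X \right)} = 12 + 7 X$ ($w{\left(X \right)} = \left(12 + 6 X\right) + X = 12 + 7 X$)
$P = -9$ ($P = -27 + 9 \left(\left(-2\right) \left(-1\right)\right) = -27 + 9 \cdot 2 = -27 + 18 = -9$)
$W{\left(T \right)} = 9 - \frac{\left(1 + \frac{T}{4}\right) \left(-9 + T\right)}{4}$ ($W{\left(T \right)} = 9 - \frac{\left(\frac{T}{4} + 1\right) \left(-9 + T\right)}{4} = 9 - \frac{\left(1 + \frac{T}{4}\right) \left(-9 + T\right)}{4}$)
$\left(\left(w{\left(-3 \right)} - 11\right) + W{\left(-6 \right)}\right) \left(-12\right) = \left(\left(\left(12 + 7 \left(-3\right)\right) - 11\right) + \left(\frac{45}{4} - \frac{\left(-6\right)^{2}}{16} + \frac{5}{16} \left(-6\right)\right)\right) \left(-12\right) = \left(\left(\left(12 - 21\right) - 11\right) - - \frac{57}{8}\right) \left(-12\right) = \left(\left(-9 - 11\right) - - \frac{57}{8}\right) \left(-12\right) = \left(-20 + \frac{57}{8}\right) \left(-12\right) = \left(- \frac{103}{8}\right) \left(-12\right) = \frac{309}{2}$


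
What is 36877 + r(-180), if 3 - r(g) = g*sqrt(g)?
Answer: 36880 + 1080*I*sqrt(5) ≈ 36880.0 + 2415.0*I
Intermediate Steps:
r(g) = 3 - g**(3/2) (r(g) = 3 - g*sqrt(g) = 3 - g**(3/2))
36877 + r(-180) = 36877 + (3 - (-180)**(3/2)) = 36877 + (3 - (-1080)*I*sqrt(5)) = 36877 + (3 + 1080*I*sqrt(5)) = 36880 + 1080*I*sqrt(5)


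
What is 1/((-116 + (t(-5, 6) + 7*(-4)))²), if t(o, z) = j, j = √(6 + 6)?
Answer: 1/(4*(72 - √3)²) ≈ 5.0632e-5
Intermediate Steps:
j = 2*√3 (j = √12 = 2*√3 ≈ 3.4641)
t(o, z) = 2*√3
1/((-116 + (t(-5, 6) + 7*(-4)))²) = 1/((-116 + (2*√3 + 7*(-4)))²) = 1/((-116 + (2*√3 - 28))²) = 1/((-116 + (-28 + 2*√3))²) = 1/((-144 + 2*√3)²) = (-144 + 2*√3)⁻²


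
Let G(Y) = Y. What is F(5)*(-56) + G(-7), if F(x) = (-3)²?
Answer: -511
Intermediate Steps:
F(x) = 9
F(5)*(-56) + G(-7) = 9*(-56) - 7 = -504 - 7 = -511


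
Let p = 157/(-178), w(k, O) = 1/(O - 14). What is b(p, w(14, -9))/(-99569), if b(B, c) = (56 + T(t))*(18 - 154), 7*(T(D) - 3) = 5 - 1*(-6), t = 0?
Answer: 3392/40999 ≈ 0.082734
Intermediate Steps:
w(k, O) = 1/(-14 + O)
T(D) = 32/7 (T(D) = 3 + (5 - 1*(-6))/7 = 3 + (5 + 6)/7 = 3 + (1/7)*11 = 3 + 11/7 = 32/7)
p = -157/178 (p = 157*(-1/178) = -157/178 ≈ -0.88202)
b(B, c) = -57664/7 (b(B, c) = (56 + 32/7)*(18 - 154) = (424/7)*(-136) = -57664/7)
b(p, w(14, -9))/(-99569) = -57664/7/(-99569) = -57664/7*(-1/99569) = 3392/40999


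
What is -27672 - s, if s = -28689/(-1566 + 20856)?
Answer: -177921397/6430 ≈ -27671.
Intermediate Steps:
s = -9563/6430 (s = -28689/19290 = -28689*1/19290 = -9563/6430 ≈ -1.4872)
-27672 - s = -27672 - 1*(-9563/6430) = -27672 + 9563/6430 = -177921397/6430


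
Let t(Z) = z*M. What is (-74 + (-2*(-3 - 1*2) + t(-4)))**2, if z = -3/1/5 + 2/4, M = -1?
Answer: 408321/100 ≈ 4083.2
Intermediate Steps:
z = -1/10 (z = -3*1*(1/5) + 2*(1/4) = -3*1/5 + 1/2 = -3/5 + 1/2 = -1/10 ≈ -0.10000)
t(Z) = 1/10 (t(Z) = -1/10*(-1) = 1/10)
(-74 + (-2*(-3 - 1*2) + t(-4)))**2 = (-74 + (-2*(-3 - 1*2) + 1/10))**2 = (-74 + (-2*(-3 - 2) + 1/10))**2 = (-74 + (-2*(-5) + 1/10))**2 = (-74 + (10 + 1/10))**2 = (-74 + 101/10)**2 = (-639/10)**2 = 408321/100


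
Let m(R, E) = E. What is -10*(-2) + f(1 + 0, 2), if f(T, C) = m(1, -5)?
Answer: 15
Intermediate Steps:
f(T, C) = -5
-10*(-2) + f(1 + 0, 2) = -10*(-2) - 5 = 20 - 5 = 15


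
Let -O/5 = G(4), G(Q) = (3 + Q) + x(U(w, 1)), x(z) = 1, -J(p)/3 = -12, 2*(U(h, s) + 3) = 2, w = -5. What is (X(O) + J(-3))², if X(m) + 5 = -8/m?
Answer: 24336/25 ≈ 973.44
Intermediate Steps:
U(h, s) = -2 (U(h, s) = -3 + (½)*2 = -3 + 1 = -2)
J(p) = 36 (J(p) = -3*(-12) = 36)
G(Q) = 4 + Q (G(Q) = (3 + Q) + 1 = 4 + Q)
O = -40 (O = -5*(4 + 4) = -5*8 = -40)
X(m) = -5 - 8/m
(X(O) + J(-3))² = ((-5 - 8/(-40)) + 36)² = ((-5 - 8*(-1/40)) + 36)² = ((-5 + ⅕) + 36)² = (-24/5 + 36)² = (156/5)² = 24336/25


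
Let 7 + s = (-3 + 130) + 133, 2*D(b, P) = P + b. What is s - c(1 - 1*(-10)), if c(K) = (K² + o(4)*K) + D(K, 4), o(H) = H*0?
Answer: 249/2 ≈ 124.50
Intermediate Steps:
D(b, P) = P/2 + b/2 (D(b, P) = (P + b)/2 = P/2 + b/2)
o(H) = 0
c(K) = 2 + K² + K/2 (c(K) = (K² + 0*K) + ((½)*4 + K/2) = (K² + 0) + (2 + K/2) = K² + (2 + K/2) = 2 + K² + K/2)
s = 253 (s = -7 + ((-3 + 130) + 133) = -7 + (127 + 133) = -7 + 260 = 253)
s - c(1 - 1*(-10)) = 253 - (2 + (1 - 1*(-10))² + (1 - 1*(-10))/2) = 253 - (2 + (1 + 10)² + (1 + 10)/2) = 253 - (2 + 11² + (½)*11) = 253 - (2 + 121 + 11/2) = 253 - 1*257/2 = 253 - 257/2 = 249/2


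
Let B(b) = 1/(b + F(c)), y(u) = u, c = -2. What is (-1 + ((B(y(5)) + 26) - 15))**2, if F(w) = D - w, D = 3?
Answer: 10201/100 ≈ 102.01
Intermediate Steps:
F(w) = 3 - w
B(b) = 1/(5 + b) (B(b) = 1/(b + (3 - 1*(-2))) = 1/(b + (3 + 2)) = 1/(b + 5) = 1/(5 + b))
(-1 + ((B(y(5)) + 26) - 15))**2 = (-1 + ((1/(5 + 5) + 26) - 15))**2 = (-1 + ((1/10 + 26) - 15))**2 = (-1 + (261/10 - 15))**2 = (-1 + 111/10)**2 = (101/10)**2 = 10201/100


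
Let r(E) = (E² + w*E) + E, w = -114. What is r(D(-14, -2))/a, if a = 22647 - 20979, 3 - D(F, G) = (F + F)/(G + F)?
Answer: -745/8896 ≈ -0.083745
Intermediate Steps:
D(F, G) = 3 - 2*F/(F + G) (D(F, G) = 3 - (F + F)/(G + F) = 3 - 2*F/(F + G))
a = 1668
r(E) = E² - 113*E (r(E) = (E² - 114*E) + E = E² - 113*E)
r(D(-14, -2))/a = (((-14 + 3*(-2))/(-14 - 2))*(-113 + (-14 + 3*(-2))/(-14 - 2)))/1668 = (((-14 - 6)/(-16))*(-113 + (-14 - 6)/(-16)))*(1/1668) = ((-1/16*(-20))*(-113 - 1/16*(-20)))*(1/1668) = (5*(-113 + 5/4)/4)*(1/1668) = ((5/4)*(-447/4))*(1/1668) = -2235/16*1/1668 = -745/8896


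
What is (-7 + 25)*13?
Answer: 234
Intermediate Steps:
(-7 + 25)*13 = 18*13 = 234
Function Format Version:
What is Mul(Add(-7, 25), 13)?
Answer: 234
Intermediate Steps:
Mul(Add(-7, 25), 13) = Mul(18, 13) = 234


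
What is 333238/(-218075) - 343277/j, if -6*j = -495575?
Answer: -982888340/172916029 ≈ -5.6842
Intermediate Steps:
j = 495575/6 (j = -1/6*(-495575) = 495575/6 ≈ 82596.)
333238/(-218075) - 343277/j = 333238/(-218075) - 343277/495575/6 = 333238*(-1/218075) - 343277*6/495575 = -333238/218075 - 2059662/495575 = -982888340/172916029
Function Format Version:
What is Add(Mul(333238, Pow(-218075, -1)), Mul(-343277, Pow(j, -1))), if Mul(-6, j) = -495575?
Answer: Rational(-982888340, 172916029) ≈ -5.6842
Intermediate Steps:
j = Rational(495575, 6) (j = Mul(Rational(-1, 6), -495575) = Rational(495575, 6) ≈ 82596.)
Add(Mul(333238, Pow(-218075, -1)), Mul(-343277, Pow(j, -1))) = Add(Mul(333238, Pow(-218075, -1)), Mul(-343277, Pow(Rational(495575, 6), -1))) = Add(Mul(333238, Rational(-1, 218075)), Mul(-343277, Rational(6, 495575))) = Add(Rational(-333238, 218075), Rational(-2059662, 495575)) = Rational(-982888340, 172916029)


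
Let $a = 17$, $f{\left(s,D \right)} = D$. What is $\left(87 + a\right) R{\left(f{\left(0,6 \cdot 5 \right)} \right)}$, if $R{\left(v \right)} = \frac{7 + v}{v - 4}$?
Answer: $148$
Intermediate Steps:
$R{\left(v \right)} = \frac{7 + v}{-4 + v}$
$\left(87 + a\right) R{\left(f{\left(0,6 \cdot 5 \right)} \right)} = \left(87 + 17\right) \frac{7 + 6 \cdot 5}{-4 + 6 \cdot 5} = 104 \frac{7 + 30}{-4 + 30} = 104 \cdot \frac{1}{26} \cdot 37 = 104 \cdot \frac{37}{26} = 148$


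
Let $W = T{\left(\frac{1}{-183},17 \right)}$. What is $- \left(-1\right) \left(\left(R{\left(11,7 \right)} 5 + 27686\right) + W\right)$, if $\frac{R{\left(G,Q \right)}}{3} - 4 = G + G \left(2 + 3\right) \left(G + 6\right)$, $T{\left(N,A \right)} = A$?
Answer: $41953$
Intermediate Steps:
$W = 17$
$R{\left(G,Q \right)} = 12 + 3 G + 3 G \left(30 + 5 G\right)$ ($R{\left(G,Q \right)} = 12 + 3 \left(G + G \left(2 + 3\right) \left(G + 6\right)\right) = 12 + 3 \left(G + G 5 \left(6 + G\right)\right) = 12 + 3 \left(G + G \left(30 + 5 G\right)\right) = 12 + \left(3 G + 3 G \left(30 + 5 G\right)\right) = 12 + 3 G + 3 G \left(30 + 5 G\right)$)
$- \left(-1\right) \left(\left(R{\left(11,7 \right)} 5 + 27686\right) + W\right) = - \left(-1\right) \left(\left(\left(12 + 15 \cdot 11^{2} + 93 \cdot 11\right) 5 + 27686\right) + 17\right) = - \left(-1\right) \left(\left(\left(12 + 15 \cdot 121 + 1023\right) 5 + 27686\right) + 17\right) = - \left(-1\right) \left(\left(\left(12 + 1815 + 1023\right) 5 + 27686\right) + 17\right) = - \left(-1\right) \left(\left(2850 \cdot 5 + 27686\right) + 17\right) = - \left(-1\right) \left(\left(14250 + 27686\right) + 17\right) = - \left(-1\right) \left(41936 + 17\right) = - \left(-1\right) 41953 = \left(-1\right) \left(-41953\right) = 41953$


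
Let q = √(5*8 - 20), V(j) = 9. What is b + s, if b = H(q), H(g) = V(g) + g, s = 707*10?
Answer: 7079 + 2*√5 ≈ 7083.5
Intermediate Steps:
q = 2*√5 (q = √(40 - 20) = √20 = 2*√5 ≈ 4.4721)
s = 7070
H(g) = 9 + g
b = 9 + 2*√5 ≈ 13.472
b + s = (9 + 2*√5) + 7070 = 7079 + 2*√5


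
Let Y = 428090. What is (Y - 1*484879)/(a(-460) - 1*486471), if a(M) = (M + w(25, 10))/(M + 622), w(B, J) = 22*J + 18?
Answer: 1533303/13134754 ≈ 0.11674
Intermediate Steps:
w(B, J) = 18 + 22*J
a(M) = (238 + M)/(622 + M) (a(M) = (M + (18 + 22*10))/(M + 622) = (M + (18 + 220))/(622 + M) = (M + 238)/(622 + M) = (238 + M)/(622 + M))
(Y - 1*484879)/(a(-460) - 1*486471) = (428090 - 1*484879)/((238 - 460)/(622 - 460) - 1*486471) = (428090 - 484879)/(-222/162 - 486471) = -56789/((1/162)*(-222) - 486471) = -56789/(-37/27 - 486471) = -56789/(-13134754/27) = -56789*(-27/13134754) = 1533303/13134754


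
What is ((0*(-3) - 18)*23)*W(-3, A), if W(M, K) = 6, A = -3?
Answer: -2484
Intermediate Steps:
((0*(-3) - 18)*23)*W(-3, A) = ((0*(-3) - 18)*23)*6 = ((0 - 18)*23)*6 = -18*23*6 = -414*6 = -2484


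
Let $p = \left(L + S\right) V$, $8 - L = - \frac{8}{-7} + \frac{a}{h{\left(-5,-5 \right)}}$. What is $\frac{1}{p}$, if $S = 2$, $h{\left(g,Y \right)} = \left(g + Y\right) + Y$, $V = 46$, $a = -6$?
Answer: $\frac{35}{13616} \approx 0.0025705$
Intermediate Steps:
$h{\left(g,Y \right)} = g + 2 Y$ ($h{\left(g,Y \right)} = \left(Y + g\right) + Y = g + 2 Y$)
$L = \frac{226}{35}$ ($L = 8 - \left(- \frac{8}{-7} - \frac{6}{-5 + 2 \left(-5\right)}\right) = 8 - \left(\left(-8\right) \left(- \frac{1}{7}\right) - \frac{6}{-5 - 10}\right) = 8 - \left(\frac{8}{7} - \frac{6}{-15}\right) = 8 - \left(\frac{8}{7} - - \frac{2}{5}\right) = 8 - \left(\frac{8}{7} + \frac{2}{5}\right) = 8 - \frac{54}{35} = \frac{226}{35} \approx 6.4571$)
$p = \frac{13616}{35}$ ($p = \left(\frac{226}{35} + 2\right) 46 = \frac{296}{35} \cdot 46 = \frac{13616}{35} \approx 389.03$)
$\frac{1}{p} = \frac{1}{\frac{13616}{35}} = \frac{35}{13616}$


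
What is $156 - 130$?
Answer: $26$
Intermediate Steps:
$156 - 130 = 26$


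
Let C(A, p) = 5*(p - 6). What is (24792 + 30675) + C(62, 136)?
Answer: 56117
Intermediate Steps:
C(A, p) = -30 + 5*p (C(A, p) = 5*(-6 + p) = -30 + 5*p)
(24792 + 30675) + C(62, 136) = (24792 + 30675) + (-30 + 5*136) = 55467 + (-30 + 680) = 55467 + 650 = 56117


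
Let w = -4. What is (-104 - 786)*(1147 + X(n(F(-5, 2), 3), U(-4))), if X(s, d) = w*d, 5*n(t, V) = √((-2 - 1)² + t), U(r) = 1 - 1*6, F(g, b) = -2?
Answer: -1038630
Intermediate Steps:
U(r) = -5 (U(r) = 1 - 6 = -5)
n(t, V) = √(9 + t)/5 (n(t, V) = √((-2 - 1)² + t)/5 = √((-3)² + t)/5 = √(9 + t)/5)
X(s, d) = -4*d
(-104 - 786)*(1147 + X(n(F(-5, 2), 3), U(-4))) = (-104 - 786)*(1147 - 4*(-5)) = -890*(1147 + 20) = -890*1167 = -1038630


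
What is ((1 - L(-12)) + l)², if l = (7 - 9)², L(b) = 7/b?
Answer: 4489/144 ≈ 31.174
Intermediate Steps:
l = 4 (l = (-2)² = 4)
((1 - L(-12)) + l)² = ((1 - 7/(-12)) + 4)² = ((1 - 7*(-1)/12) + 4)² = ((1 - 1*(-7/12)) + 4)² = ((1 + 7/12) + 4)² = (19/12 + 4)² = (67/12)² = 4489/144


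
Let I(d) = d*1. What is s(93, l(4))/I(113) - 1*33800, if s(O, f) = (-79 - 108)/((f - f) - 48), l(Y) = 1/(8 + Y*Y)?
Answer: -183331013/5424 ≈ -33800.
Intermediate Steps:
l(Y) = 1/(8 + Y²)
s(O, f) = 187/48 (s(O, f) = -187/(0 - 48) = -187/(-48) = -187*(-1/48) = 187/48)
I(d) = d
s(93, l(4))/I(113) - 1*33800 = (187/48)/113 - 1*33800 = (187/48)*(1/113) - 33800 = 187/5424 - 33800 = -183331013/5424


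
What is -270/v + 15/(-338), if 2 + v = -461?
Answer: 84315/156494 ≈ 0.53877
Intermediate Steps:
v = -463 (v = -2 - 461 = -463)
-270/v + 15/(-338) = -270/(-463) + 15/(-338) = -270*(-1/463) + 15*(-1/338) = 270/463 - 15/338 = 84315/156494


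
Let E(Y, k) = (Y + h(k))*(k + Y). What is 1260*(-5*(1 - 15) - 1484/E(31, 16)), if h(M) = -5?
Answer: 52955280/611 ≈ 86670.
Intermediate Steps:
E(Y, k) = (-5 + Y)*(Y + k) (E(Y, k) = (Y - 5)*(k + Y) = (-5 + Y)*(Y + k))
1260*(-5*(1 - 15) - 1484/E(31, 16)) = 1260*(-5*(1 - 15) - 1484/(31**2 - 5*31 - 5*16 + 31*16)) = 1260*(-5*(-14) - 1484/(961 - 155 - 80 + 496)) = 1260*(70 - 1484/1222) = 1260*(70 - 1484*1/1222) = 1260*(70 - 742/611) = 1260*(42028/611) = 52955280/611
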